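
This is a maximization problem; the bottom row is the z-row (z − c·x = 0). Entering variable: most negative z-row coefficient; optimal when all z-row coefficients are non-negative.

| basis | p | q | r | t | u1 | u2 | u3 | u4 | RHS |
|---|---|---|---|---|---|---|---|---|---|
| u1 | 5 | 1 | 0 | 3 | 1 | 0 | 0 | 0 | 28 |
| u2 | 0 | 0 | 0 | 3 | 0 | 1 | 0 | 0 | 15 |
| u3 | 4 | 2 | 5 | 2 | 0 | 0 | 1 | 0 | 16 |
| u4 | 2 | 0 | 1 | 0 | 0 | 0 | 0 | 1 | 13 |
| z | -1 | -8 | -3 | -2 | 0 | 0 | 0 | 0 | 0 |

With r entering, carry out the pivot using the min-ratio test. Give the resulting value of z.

Ratio test on column r — row 1: entry 0 ≤ 0; row 2: entry 0 ≤ 0; row 3: 16/5 = 16/5; row 4: 13/1 = 13. Minimum is 16/5 at row 3 (u3 leaves); pivot element 5.
Pivot on row 3; the z-row RHS becomes 0 − (-3)·(16/5) = 48/5.

48/5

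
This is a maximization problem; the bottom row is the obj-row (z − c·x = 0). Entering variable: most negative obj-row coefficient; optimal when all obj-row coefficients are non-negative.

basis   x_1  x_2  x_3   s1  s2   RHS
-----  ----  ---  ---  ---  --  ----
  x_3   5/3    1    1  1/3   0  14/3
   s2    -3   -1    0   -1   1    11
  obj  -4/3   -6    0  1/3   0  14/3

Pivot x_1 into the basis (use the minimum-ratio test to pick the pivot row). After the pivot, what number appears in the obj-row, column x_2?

Ratio test on column x_1 — row 1: (14/3)/(5/3) = 14/5; row 2: entry -3 ≤ 0. Minimum is 14/5 at row 1 (x_3 leaves); pivot element 5/3.
Divide row 1 by 5/3; eliminate column x_1 from the other rows.
obj-row update in column x_2: -6 − (-4/3)·(3/5) = -26/5.

-26/5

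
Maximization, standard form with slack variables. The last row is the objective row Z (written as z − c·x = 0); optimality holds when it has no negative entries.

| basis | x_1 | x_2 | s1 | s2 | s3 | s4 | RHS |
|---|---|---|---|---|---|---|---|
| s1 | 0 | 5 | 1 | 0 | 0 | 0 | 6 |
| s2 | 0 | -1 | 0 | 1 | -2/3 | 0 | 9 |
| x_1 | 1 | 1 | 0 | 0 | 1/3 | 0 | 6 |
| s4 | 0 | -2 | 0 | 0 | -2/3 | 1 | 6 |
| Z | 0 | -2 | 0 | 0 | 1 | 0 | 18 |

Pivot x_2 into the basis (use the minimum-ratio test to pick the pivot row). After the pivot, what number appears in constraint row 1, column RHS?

6/5

Ratio test on column x_2 — row 1: 6/5 = 6/5; row 2: entry -1 ≤ 0; row 3: 6/1 = 6; row 4: entry -2 ≤ 0. Minimum is 6/5 at row 1 (s1 leaves); pivot element 5.
Divide row 1 by 5; eliminate column x_2 from the other rows.
In the new row 1, the RHS entry is the old entry divided by the pivot: 6/5 = 6/5.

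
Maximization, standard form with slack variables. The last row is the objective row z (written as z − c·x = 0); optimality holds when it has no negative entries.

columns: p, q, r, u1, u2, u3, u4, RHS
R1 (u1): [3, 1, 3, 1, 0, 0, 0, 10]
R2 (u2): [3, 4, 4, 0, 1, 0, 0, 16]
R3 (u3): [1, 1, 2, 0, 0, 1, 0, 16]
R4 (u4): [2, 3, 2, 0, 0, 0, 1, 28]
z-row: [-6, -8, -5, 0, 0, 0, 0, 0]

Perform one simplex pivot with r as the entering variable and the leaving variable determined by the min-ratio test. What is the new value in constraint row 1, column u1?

1/3

Ratio test on column r — row 1: 10/3 = 10/3; row 2: 16/4 = 4; row 3: 16/2 = 8; row 4: 28/2 = 14. Minimum is 10/3 at row 1 (u1 leaves); pivot element 3.
Divide row 1 by 3; eliminate column r from the other rows.
In the new row 1, the u1 entry is the old entry divided by the pivot: 1/3 = 1/3.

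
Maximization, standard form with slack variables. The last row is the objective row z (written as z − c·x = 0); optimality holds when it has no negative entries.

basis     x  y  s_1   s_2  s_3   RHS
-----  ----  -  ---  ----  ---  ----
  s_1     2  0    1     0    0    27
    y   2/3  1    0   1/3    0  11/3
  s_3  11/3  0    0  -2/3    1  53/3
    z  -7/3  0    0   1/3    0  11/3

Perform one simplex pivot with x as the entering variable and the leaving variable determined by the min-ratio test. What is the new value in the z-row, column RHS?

Ratio test on column x — row 1: 27/2 = 27/2; row 2: (11/3)/(2/3) = 11/2; row 3: (53/3)/(11/3) = 53/11. Minimum is 53/11 at row 3 (s_3 leaves); pivot element 11/3.
Divide row 3 by 11/3; eliminate column x from the other rows.
z-row update in column RHS: 11/3 − (-7/3)·(53/11) = 164/11.

164/11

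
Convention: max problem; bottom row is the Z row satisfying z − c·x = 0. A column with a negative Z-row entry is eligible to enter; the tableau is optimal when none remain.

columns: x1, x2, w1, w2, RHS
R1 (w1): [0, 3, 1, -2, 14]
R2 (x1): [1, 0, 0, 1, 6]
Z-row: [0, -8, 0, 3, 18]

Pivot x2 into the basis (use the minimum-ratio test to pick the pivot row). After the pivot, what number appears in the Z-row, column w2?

Ratio test on column x2 — row 1: 14/3 = 14/3; row 2: entry 0 ≤ 0. Minimum is 14/3 at row 1 (w1 leaves); pivot element 3.
Divide row 1 by 3; eliminate column x2 from the other rows.
Z-row update in column w2: 3 − (-8)·(-2/3) = -7/3.

-7/3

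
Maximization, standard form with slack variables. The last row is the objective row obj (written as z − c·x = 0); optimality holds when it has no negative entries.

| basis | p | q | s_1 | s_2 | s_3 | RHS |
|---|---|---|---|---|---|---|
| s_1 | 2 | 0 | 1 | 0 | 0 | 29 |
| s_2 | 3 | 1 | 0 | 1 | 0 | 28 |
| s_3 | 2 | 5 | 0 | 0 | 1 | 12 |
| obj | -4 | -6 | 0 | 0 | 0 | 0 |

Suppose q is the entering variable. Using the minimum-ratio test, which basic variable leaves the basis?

Column q entries and ratios — s_1: 0 ≤ 0, skip; s_2: 28/1 = 28; s_3: 12/5 = 12/5.
Smallest ratio is 12/5 in the row of s_3, so s_3 leaves.

s_3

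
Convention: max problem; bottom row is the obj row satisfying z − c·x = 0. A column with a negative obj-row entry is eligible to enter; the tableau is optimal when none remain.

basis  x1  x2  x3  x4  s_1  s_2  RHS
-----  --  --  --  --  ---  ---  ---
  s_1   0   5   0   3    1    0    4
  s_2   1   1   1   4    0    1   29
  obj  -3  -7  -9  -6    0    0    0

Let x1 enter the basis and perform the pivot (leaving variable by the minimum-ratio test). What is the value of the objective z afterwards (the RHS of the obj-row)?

Ratio test on column x1 — row 1: entry 0 ≤ 0; row 2: 29/1 = 29. Minimum is 29 at row 2 (s_2 leaves); pivot element 1.
Pivot on row 2; the obj-row RHS becomes 0 − (-3)·29 = 87.

87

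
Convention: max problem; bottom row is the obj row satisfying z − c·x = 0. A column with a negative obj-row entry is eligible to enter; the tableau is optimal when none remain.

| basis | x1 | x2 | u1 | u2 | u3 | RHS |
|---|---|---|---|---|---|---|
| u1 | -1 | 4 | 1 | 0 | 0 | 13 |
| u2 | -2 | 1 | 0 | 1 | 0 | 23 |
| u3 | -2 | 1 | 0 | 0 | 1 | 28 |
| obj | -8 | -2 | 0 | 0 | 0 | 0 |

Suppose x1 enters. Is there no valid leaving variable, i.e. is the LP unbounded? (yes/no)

Every constraint-row entry in column x1 is ≤ 0, so increasing x1 is unbounded.

yes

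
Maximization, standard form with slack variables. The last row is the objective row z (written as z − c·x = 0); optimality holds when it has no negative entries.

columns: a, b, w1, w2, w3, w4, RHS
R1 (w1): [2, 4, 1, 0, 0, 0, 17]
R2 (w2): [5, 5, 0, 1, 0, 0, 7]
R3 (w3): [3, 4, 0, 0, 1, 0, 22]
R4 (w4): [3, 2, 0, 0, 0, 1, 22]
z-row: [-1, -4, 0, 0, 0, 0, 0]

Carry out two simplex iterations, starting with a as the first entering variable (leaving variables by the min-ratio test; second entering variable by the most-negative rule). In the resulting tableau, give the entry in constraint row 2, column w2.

Ratio test on column a — row 1: 17/2 = 17/2; row 2: 7/5 = 7/5; row 3: 22/3 = 22/3; row 4: 22/3 = 22/3. Minimum is 7/5 at row 2 (w2 leaves); pivot element 5.
Divide row 2 by 5; eliminate column a from the other rows.
Second iteration: most negative z-row entry is -3 in column b, so b enters.
Ratio test on column b — row 1: (71/5)/2 = 71/10; row 2: (7/5)/1 = 7/5; row 3: (89/5)/1 = 89/5; row 4: entry -1 ≤ 0. Minimum is 7/5 at row 2 (a leaves); pivot element 1.
Divide row 2 by 1; eliminate column b from the other rows.
After both pivots, the entry at constraint row 2, column w2 is 1/5.

1/5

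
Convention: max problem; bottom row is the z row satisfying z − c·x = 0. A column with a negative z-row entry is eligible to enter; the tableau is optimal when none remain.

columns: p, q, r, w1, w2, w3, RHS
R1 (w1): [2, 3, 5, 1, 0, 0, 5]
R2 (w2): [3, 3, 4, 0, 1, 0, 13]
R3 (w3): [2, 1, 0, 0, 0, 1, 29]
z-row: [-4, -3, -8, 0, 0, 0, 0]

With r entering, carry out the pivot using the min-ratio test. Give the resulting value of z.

Ratio test on column r — row 1: 5/5 = 1; row 2: 13/4 = 13/4; row 3: entry 0 ≤ 0. Minimum is 1 at row 1 (w1 leaves); pivot element 5.
Pivot on row 1; the z-row RHS becomes 0 − (-8)·1 = 8.

8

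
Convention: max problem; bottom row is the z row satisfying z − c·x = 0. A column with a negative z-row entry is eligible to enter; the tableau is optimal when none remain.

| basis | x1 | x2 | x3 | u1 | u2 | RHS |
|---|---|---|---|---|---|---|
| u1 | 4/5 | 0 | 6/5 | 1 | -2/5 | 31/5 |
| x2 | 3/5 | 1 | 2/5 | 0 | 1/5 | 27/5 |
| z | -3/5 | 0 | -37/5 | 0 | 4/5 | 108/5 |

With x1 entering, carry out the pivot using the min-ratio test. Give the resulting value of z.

105/4

Ratio test on column x1 — row 1: (31/5)/(4/5) = 31/4; row 2: (27/5)/(3/5) = 9. Minimum is 31/4 at row 1 (u1 leaves); pivot element 4/5.
Pivot on row 1; the z-row RHS becomes 108/5 − (-3/5)·(31/4) = 105/4.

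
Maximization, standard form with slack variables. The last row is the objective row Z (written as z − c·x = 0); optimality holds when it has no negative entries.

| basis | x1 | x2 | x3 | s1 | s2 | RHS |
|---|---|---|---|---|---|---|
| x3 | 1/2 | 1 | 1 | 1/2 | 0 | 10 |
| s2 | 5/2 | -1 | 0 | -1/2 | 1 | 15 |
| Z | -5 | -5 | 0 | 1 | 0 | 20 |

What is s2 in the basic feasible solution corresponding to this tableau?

15

s2 is basic (row 2); its value is the RHS of that row, 15.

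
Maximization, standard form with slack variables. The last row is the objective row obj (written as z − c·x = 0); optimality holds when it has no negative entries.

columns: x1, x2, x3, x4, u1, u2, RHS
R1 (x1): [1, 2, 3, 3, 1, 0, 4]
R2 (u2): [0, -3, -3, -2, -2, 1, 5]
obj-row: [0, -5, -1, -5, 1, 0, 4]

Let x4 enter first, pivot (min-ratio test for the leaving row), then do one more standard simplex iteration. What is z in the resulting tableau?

14

Ratio test on column x4 — row 1: 4/3 = 4/3; row 2: entry -2 ≤ 0. Minimum is 4/3 at row 1 (x1 leaves); pivot element 3.
Pivot on row 1; the obj-row RHS becomes 4 − (-5)·(4/3) = 32/3.
Next entering variable (most negative obj-row entry -5/3): x2.
Ratio test on column x2 — row 1: (4/3)/(2/3) = 2; row 2: entry -5/3 ≤ 0. Minimum is 2 at row 1 (x4 leaves); pivot element 2/3.
After the second pivot the obj-row RHS is 32/3 − (-5/3)·2 = 14.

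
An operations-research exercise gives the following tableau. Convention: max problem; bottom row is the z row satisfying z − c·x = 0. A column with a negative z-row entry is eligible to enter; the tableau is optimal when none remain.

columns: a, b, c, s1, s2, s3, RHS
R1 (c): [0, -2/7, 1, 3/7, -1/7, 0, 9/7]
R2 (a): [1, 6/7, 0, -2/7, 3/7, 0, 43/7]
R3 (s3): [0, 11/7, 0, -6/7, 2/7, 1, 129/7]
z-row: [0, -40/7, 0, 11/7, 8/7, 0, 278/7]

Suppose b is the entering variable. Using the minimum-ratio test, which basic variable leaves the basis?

a

Column b entries and ratios — c: -2/7 ≤ 0, skip; a: (43/7)/(6/7) = 43/6; s3: (129/7)/(11/7) = 129/11.
Smallest ratio is 43/6 in the row of a, so a leaves.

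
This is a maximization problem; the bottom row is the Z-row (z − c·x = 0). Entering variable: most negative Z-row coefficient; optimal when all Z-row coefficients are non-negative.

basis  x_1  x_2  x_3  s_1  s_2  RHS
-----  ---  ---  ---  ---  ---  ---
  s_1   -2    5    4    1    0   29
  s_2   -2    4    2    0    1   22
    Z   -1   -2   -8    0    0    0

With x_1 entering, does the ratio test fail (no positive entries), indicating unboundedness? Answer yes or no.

Every constraint-row entry in column x_1 is ≤ 0, so increasing x_1 is unbounded.

yes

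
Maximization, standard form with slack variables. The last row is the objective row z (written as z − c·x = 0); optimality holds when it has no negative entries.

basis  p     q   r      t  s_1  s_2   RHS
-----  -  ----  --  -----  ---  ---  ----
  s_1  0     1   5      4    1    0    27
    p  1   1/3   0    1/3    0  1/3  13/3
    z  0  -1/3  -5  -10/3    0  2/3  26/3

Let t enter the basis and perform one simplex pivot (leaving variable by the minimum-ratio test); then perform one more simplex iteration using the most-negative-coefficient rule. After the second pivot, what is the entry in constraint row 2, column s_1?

0

Ratio test on column t — row 1: 27/4 = 27/4; row 2: (13/3)/(1/3) = 13. Minimum is 27/4 at row 1 (s_1 leaves); pivot element 4.
Divide row 1 by 4; eliminate column t from the other rows.
Second iteration: most negative z-row entry is -5/6 in column r, so r enters.
Ratio test on column r — row 1: (27/4)/(5/4) = 27/5; row 2: entry -5/12 ≤ 0. Minimum is 27/5 at row 1 (t leaves); pivot element 5/4.
Divide row 1 by 5/4; eliminate column r from the other rows.
After both pivots, the entry at constraint row 2, column s_1 is 0.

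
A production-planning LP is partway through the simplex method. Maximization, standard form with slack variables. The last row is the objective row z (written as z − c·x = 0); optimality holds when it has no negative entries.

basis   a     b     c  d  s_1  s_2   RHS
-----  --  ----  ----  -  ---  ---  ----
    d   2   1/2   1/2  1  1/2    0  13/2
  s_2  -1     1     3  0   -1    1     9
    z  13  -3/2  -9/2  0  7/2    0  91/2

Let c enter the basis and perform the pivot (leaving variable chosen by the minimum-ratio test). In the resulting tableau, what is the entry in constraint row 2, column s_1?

Ratio test on column c — row 1: (13/2)/(1/2) = 13; row 2: 9/3 = 3. Minimum is 3 at row 2 (s_2 leaves); pivot element 3.
Divide row 2 by 3; eliminate column c from the other rows.
In the new row 2, the s_1 entry is the old entry divided by the pivot: (-1)/3 = -1/3.

-1/3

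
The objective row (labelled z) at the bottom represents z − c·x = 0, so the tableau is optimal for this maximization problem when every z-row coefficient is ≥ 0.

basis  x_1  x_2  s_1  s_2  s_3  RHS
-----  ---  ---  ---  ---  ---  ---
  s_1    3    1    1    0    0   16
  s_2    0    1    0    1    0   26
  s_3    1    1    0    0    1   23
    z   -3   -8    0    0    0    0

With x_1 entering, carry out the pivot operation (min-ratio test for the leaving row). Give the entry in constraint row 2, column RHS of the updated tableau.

26

Ratio test on column x_1 — row 1: 16/3 = 16/3; row 2: entry 0 ≤ 0; row 3: 23/1 = 23. Minimum is 16/3 at row 1 (s_1 leaves); pivot element 3.
Divide row 1 by 3; eliminate column x_1 from the other rows.
Row 2 update in column RHS: 26 − 0·(16/3) = 26.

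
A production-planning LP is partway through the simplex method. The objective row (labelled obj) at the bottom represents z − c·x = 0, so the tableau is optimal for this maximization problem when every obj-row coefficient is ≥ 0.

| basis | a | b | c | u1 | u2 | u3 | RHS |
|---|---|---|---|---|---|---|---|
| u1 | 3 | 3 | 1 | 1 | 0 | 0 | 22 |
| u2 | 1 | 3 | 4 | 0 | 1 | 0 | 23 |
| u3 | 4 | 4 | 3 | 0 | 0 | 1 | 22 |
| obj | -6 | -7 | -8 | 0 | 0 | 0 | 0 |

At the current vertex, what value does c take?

0

c is not in the basis, so in the current basic feasible solution c = 0.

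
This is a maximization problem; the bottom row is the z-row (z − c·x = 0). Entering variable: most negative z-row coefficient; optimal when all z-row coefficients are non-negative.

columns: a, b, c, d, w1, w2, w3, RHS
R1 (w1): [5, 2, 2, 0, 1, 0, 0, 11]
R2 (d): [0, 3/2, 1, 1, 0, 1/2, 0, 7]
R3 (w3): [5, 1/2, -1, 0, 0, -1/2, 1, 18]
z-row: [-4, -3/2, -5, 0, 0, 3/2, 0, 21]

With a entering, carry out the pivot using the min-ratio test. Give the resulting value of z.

Ratio test on column a — row 1: 11/5 = 11/5; row 2: entry 0 ≤ 0; row 3: 18/5 = 18/5. Minimum is 11/5 at row 1 (w1 leaves); pivot element 5.
Pivot on row 1; the z-row RHS becomes 21 − (-4)·(11/5) = 149/5.

149/5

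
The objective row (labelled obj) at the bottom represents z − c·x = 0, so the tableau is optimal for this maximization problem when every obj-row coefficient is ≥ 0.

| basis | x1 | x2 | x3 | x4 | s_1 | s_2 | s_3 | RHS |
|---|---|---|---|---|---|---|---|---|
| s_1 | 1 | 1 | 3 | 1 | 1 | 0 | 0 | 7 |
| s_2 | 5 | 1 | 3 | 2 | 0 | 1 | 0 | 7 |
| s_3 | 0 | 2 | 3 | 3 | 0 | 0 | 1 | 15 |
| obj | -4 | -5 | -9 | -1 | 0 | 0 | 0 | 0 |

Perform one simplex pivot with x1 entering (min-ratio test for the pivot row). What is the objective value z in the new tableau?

28/5

Ratio test on column x1 — row 1: 7/1 = 7; row 2: 7/5 = 7/5; row 3: entry 0 ≤ 0. Minimum is 7/5 at row 2 (s_2 leaves); pivot element 5.
Pivot on row 2; the obj-row RHS becomes 0 − (-4)·(7/5) = 28/5.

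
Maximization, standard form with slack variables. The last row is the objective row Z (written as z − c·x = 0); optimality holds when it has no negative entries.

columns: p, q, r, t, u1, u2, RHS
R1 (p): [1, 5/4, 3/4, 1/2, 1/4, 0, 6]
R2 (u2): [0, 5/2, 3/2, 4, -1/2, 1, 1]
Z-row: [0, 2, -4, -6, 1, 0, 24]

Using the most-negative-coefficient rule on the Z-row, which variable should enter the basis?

t

Negative Z-row entries: r: -4, t: -6.
The most negative is -6 in column t, so t enters.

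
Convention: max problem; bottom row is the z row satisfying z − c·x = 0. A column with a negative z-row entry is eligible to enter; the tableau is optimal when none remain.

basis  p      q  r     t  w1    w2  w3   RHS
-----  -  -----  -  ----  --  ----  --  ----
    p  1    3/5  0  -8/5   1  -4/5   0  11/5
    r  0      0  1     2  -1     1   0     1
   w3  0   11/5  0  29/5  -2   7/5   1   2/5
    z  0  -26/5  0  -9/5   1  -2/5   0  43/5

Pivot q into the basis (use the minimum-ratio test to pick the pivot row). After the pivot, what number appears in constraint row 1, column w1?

17/11

Ratio test on column q — row 1: (11/5)/(3/5) = 11/3; row 2: entry 0 ≤ 0; row 3: (2/5)/(11/5) = 2/11. Minimum is 2/11 at row 3 (w3 leaves); pivot element 11/5.
Divide row 3 by 11/5; eliminate column q from the other rows.
Row 1 update in column w1: 1 − (3/5)·(-10/11) = 17/11.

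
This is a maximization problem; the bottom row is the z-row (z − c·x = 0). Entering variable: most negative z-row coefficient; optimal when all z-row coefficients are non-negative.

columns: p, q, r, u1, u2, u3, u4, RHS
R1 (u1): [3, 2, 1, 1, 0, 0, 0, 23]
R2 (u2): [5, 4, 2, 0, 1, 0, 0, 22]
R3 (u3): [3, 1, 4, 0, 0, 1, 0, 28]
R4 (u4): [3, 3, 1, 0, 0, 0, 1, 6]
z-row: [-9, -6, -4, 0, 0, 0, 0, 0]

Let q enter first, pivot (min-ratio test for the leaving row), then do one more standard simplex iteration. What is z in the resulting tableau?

18

Ratio test on column q — row 1: 23/2 = 23/2; row 2: 22/4 = 11/2; row 3: 28/1 = 28; row 4: 6/3 = 2. Minimum is 2 at row 4 (u4 leaves); pivot element 3.
Pivot on row 4; the z-row RHS becomes 0 − (-6)·2 = 12.
Next entering variable (most negative z-row entry -3): p.
Ratio test on column p — row 1: 19/1 = 19; row 2: 14/1 = 14; row 3: 26/2 = 13; row 4: 2/1 = 2. Minimum is 2 at row 4 (q leaves); pivot element 1.
After the second pivot the z-row RHS is 12 − (-3)·2 = 18.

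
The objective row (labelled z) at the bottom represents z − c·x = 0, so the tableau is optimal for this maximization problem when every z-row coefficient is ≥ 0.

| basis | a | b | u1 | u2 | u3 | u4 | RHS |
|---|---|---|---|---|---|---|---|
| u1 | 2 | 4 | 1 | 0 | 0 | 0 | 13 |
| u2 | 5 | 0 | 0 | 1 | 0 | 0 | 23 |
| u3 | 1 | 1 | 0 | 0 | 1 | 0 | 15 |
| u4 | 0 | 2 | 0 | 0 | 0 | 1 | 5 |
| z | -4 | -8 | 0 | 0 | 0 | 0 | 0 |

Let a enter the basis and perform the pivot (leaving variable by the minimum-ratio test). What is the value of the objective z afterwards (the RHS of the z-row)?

92/5

Ratio test on column a — row 1: 13/2 = 13/2; row 2: 23/5 = 23/5; row 3: 15/1 = 15; row 4: entry 0 ≤ 0. Minimum is 23/5 at row 2 (u2 leaves); pivot element 5.
Pivot on row 2; the z-row RHS becomes 0 − (-4)·(23/5) = 92/5.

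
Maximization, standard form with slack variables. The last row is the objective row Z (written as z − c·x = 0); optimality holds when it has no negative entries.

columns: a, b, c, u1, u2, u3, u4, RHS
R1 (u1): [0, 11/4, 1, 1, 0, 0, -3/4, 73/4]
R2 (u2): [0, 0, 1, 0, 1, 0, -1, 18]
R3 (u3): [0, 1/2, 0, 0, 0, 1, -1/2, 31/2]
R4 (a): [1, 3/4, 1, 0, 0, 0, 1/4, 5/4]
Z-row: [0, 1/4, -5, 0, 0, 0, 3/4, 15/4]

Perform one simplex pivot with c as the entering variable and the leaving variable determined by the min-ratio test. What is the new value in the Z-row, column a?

5

Ratio test on column c — row 1: (73/4)/1 = 73/4; row 2: 18/1 = 18; row 3: entry 0 ≤ 0; row 4: (5/4)/1 = 5/4. Minimum is 5/4 at row 4 (a leaves); pivot element 1.
Divide row 4 by 1; eliminate column c from the other rows.
Z-row update in column a: 0 − (-5)·1 = 5.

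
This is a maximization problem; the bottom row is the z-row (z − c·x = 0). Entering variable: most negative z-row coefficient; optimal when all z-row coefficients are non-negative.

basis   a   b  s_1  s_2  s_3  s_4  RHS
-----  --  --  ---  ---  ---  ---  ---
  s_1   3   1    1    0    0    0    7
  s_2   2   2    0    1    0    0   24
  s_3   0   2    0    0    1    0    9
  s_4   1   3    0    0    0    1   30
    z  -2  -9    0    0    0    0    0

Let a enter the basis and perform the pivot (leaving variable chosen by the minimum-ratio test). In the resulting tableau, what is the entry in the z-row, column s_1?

2/3

Ratio test on column a — row 1: 7/3 = 7/3; row 2: 24/2 = 12; row 3: entry 0 ≤ 0; row 4: 30/1 = 30. Minimum is 7/3 at row 1 (s_1 leaves); pivot element 3.
Divide row 1 by 3; eliminate column a from the other rows.
z-row update in column s_1: 0 − (-2)·(1/3) = 2/3.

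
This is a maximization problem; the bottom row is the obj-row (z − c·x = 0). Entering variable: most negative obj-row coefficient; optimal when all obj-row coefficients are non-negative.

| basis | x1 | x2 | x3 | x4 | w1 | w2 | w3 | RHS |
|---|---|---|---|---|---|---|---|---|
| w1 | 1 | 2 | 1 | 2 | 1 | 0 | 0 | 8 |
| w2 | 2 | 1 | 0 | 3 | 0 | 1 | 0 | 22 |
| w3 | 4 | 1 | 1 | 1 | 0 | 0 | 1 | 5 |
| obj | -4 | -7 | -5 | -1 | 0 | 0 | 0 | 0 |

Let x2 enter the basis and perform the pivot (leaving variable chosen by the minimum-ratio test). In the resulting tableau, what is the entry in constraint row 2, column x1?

3/2

Ratio test on column x2 — row 1: 8/2 = 4; row 2: 22/1 = 22; row 3: 5/1 = 5. Minimum is 4 at row 1 (w1 leaves); pivot element 2.
Divide row 1 by 2; eliminate column x2 from the other rows.
Row 2 update in column x1: 2 − 1·(1/2) = 3/2.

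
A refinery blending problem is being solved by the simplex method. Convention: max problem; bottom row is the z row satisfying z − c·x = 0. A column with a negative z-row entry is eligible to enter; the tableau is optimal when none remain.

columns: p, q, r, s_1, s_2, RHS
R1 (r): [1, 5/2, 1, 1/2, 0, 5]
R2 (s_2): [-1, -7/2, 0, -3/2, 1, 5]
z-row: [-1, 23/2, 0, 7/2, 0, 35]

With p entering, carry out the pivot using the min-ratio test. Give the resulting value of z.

40

Ratio test on column p — row 1: 5/1 = 5; row 2: entry -1 ≤ 0. Minimum is 5 at row 1 (r leaves); pivot element 1.
Pivot on row 1; the z-row RHS becomes 35 − (-1)·5 = 40.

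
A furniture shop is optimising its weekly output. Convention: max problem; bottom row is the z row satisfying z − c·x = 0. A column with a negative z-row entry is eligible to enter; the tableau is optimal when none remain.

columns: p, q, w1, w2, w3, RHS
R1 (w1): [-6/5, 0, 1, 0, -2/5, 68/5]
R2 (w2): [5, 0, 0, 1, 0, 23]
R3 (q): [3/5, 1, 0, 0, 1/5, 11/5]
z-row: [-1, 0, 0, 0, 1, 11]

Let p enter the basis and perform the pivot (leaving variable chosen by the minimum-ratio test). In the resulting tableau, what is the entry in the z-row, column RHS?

Ratio test on column p — row 1: entry -6/5 ≤ 0; row 2: 23/5 = 23/5; row 3: (11/5)/(3/5) = 11/3. Minimum is 11/3 at row 3 (q leaves); pivot element 3/5.
Divide row 3 by 3/5; eliminate column p from the other rows.
z-row update in column RHS: 11 − (-1)·(11/3) = 44/3.

44/3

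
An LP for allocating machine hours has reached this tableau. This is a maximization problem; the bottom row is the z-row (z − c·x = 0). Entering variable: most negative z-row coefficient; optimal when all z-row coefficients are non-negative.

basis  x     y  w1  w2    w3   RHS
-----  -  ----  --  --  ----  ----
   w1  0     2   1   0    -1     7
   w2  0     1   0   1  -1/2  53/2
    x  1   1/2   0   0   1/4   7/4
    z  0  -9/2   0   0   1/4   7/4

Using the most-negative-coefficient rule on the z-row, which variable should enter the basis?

y

Negative z-row entries: y: -9/2.
The most negative is -9/2 in column y, so y enters.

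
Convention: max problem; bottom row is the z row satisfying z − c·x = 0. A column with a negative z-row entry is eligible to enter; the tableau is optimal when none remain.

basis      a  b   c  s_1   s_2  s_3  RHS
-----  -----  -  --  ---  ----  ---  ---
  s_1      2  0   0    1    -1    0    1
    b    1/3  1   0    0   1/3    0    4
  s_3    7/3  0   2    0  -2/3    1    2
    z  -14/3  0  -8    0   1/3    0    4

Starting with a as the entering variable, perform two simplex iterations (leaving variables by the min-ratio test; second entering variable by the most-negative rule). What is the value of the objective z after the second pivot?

29/3

Ratio test on column a — row 1: 1/2 = 1/2; row 2: 4/(1/3) = 12; row 3: 2/(7/3) = 6/7. Minimum is 1/2 at row 1 (s_1 leaves); pivot element 2.
Pivot on row 1; the z-row RHS becomes 4 − (-14/3)·(1/2) = 19/3.
Next entering variable (most negative z-row entry -8): c.
Ratio test on column c — row 1: entry 0 ≤ 0; row 2: entry 0 ≤ 0; row 3: (5/6)/2 = 5/12. Minimum is 5/12 at row 3 (s_3 leaves); pivot element 2.
After the second pivot the z-row RHS is 19/3 − (-8)·(5/12) = 29/3.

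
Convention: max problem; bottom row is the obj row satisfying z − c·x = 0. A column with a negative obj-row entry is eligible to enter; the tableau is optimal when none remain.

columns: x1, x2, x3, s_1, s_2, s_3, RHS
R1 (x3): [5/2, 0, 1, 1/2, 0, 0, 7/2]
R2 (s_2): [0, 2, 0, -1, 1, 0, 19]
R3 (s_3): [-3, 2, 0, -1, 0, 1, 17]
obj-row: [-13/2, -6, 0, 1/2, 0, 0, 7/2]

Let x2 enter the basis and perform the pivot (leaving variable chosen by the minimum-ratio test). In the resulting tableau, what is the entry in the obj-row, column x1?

Ratio test on column x2 — row 1: entry 0 ≤ 0; row 2: 19/2 = 19/2; row 3: 17/2 = 17/2. Minimum is 17/2 at row 3 (s_3 leaves); pivot element 2.
Divide row 3 by 2; eliminate column x2 from the other rows.
obj-row update in column x1: -13/2 − (-6)·(-3/2) = -31/2.

-31/2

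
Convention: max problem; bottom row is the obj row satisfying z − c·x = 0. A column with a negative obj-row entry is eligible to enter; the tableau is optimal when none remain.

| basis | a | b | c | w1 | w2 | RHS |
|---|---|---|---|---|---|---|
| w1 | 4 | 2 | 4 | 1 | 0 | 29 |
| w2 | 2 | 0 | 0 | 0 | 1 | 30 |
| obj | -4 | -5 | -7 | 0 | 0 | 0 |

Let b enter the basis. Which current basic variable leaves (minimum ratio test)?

w1

Column b entries and ratios — w1: 29/2 = 29/2; w2: 0 ≤ 0, skip.
Smallest ratio is 29/2 in the row of w1, so w1 leaves.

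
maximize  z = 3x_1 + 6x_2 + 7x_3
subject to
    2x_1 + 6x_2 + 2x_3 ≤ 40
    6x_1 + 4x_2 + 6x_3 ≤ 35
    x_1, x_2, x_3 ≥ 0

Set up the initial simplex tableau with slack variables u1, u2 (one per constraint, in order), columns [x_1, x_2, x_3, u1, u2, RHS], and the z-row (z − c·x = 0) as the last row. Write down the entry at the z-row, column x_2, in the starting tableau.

The z-row carries the negated objective coefficients: the x_2 entry is -6.

-6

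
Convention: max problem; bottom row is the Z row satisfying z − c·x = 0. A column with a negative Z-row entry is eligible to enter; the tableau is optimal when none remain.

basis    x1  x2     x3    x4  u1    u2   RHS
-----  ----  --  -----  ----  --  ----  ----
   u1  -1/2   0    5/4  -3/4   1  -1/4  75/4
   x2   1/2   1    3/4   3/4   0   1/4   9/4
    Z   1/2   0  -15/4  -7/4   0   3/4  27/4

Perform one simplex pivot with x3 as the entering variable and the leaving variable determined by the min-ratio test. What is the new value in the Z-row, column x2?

Ratio test on column x3 — row 1: (75/4)/(5/4) = 15; row 2: (9/4)/(3/4) = 3. Minimum is 3 at row 2 (x2 leaves); pivot element 3/4.
Divide row 2 by 3/4; eliminate column x3 from the other rows.
Z-row update in column x2: 0 − (-15/4)·(4/3) = 5.

5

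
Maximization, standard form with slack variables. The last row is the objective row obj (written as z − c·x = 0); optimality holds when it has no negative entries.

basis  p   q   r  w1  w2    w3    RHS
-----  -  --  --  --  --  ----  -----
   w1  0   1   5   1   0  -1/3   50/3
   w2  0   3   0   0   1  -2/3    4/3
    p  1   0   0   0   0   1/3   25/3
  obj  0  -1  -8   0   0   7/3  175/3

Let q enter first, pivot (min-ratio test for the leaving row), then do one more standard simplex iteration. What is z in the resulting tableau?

Ratio test on column q — row 1: (50/3)/1 = 50/3; row 2: (4/3)/3 = 4/9; row 3: entry 0 ≤ 0. Minimum is 4/9 at row 2 (w2 leaves); pivot element 3.
Pivot on row 2; the obj-row RHS becomes 175/3 − (-1)·(4/9) = 529/9.
Next entering variable (most negative obj-row entry -8): r.
Ratio test on column r — row 1: (146/9)/5 = 146/45; row 2: entry 0 ≤ 0; row 3: entry 0 ≤ 0. Minimum is 146/45 at row 1 (w1 leaves); pivot element 5.
After the second pivot the obj-row RHS is 529/9 − (-8)·(146/45) = 1271/15.

1271/15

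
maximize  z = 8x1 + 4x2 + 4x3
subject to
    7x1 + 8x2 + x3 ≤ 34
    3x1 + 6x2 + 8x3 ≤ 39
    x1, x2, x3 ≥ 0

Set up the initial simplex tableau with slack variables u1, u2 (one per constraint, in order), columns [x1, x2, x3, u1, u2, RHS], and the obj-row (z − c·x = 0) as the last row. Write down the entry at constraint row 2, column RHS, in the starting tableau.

39

The RHS of constraint 2 is b_2 = 39.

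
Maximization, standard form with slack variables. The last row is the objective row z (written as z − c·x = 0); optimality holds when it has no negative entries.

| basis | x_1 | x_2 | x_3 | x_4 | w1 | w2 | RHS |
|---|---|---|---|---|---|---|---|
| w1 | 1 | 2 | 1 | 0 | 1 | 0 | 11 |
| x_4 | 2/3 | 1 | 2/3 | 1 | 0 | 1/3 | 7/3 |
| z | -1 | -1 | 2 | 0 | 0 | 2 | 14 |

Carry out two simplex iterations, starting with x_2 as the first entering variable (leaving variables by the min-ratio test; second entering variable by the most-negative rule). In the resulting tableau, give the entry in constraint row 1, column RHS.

15/2

Ratio test on column x_2 — row 1: 11/2 = 11/2; row 2: (7/3)/1 = 7/3. Minimum is 7/3 at row 2 (x_4 leaves); pivot element 1.
Divide row 2 by 1; eliminate column x_2 from the other rows.
Second iteration: most negative z-row entry is -1/3 in column x_1, so x_1 enters.
Ratio test on column x_1 — row 1: entry -1/3 ≤ 0; row 2: (7/3)/(2/3) = 7/2. Minimum is 7/2 at row 2 (x_2 leaves); pivot element 2/3.
Divide row 2 by 2/3; eliminate column x_1 from the other rows.
After both pivots, the entry at constraint row 1, column RHS is 15/2.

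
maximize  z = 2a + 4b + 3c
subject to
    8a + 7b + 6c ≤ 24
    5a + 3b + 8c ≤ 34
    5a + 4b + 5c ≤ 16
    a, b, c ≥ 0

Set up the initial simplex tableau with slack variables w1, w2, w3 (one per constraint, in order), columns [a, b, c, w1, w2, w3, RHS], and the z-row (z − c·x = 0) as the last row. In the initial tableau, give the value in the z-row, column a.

-2

The z-row carries the negated objective coefficients: the a entry is -2.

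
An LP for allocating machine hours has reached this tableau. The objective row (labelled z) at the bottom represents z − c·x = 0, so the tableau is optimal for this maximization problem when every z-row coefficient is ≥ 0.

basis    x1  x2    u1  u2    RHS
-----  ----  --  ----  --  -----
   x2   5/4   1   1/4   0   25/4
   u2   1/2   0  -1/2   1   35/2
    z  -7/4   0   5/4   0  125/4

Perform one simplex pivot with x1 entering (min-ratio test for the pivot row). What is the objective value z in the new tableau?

40

Ratio test on column x1 — row 1: (25/4)/(5/4) = 5; row 2: (35/2)/(1/2) = 35. Minimum is 5 at row 1 (x2 leaves); pivot element 5/4.
Pivot on row 1; the z-row RHS becomes 125/4 − (-7/4)·5 = 40.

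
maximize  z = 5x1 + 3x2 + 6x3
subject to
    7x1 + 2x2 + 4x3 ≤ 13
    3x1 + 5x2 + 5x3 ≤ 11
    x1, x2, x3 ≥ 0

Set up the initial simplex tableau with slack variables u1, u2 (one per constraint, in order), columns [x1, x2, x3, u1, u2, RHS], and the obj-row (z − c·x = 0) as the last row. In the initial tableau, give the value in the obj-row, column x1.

-5

The obj-row carries the negated objective coefficients: the x1 entry is -5.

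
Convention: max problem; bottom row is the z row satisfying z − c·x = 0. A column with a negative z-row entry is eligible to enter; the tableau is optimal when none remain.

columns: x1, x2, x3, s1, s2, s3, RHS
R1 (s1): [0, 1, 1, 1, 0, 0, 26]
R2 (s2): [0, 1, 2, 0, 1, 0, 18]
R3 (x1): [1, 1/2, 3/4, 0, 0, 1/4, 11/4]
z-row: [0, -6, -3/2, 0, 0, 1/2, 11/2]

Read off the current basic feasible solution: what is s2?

s2 is basic (row 2); its value is the RHS of that row, 18.

18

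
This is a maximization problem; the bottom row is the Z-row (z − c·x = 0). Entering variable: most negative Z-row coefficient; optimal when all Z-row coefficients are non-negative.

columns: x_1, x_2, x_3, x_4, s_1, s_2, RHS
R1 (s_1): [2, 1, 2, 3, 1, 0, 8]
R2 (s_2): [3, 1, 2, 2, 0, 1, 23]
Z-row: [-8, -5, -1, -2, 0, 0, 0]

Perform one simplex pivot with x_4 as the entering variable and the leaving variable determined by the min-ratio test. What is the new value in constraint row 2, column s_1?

Ratio test on column x_4 — row 1: 8/3 = 8/3; row 2: 23/2 = 23/2. Minimum is 8/3 at row 1 (s_1 leaves); pivot element 3.
Divide row 1 by 3; eliminate column x_4 from the other rows.
Row 2 update in column s_1: 0 − 2·(1/3) = -2/3.

-2/3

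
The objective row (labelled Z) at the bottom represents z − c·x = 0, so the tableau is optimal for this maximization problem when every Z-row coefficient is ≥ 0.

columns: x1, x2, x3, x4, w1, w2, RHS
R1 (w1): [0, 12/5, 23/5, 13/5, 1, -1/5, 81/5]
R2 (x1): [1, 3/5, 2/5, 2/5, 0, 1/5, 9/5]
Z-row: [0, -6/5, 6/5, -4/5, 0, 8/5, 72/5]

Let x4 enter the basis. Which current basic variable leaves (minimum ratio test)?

Column x4 entries and ratios — w1: (81/5)/(13/5) = 81/13; x1: (9/5)/(2/5) = 9/2.
Smallest ratio is 9/2 in the row of x1, so x1 leaves.

x1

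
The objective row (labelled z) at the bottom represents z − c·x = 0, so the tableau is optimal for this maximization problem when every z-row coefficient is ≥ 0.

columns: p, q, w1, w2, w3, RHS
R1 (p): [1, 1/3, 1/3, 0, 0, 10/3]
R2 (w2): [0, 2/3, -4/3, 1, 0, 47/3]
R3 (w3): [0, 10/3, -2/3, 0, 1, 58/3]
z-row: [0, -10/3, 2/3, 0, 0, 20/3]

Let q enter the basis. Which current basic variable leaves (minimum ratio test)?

Column q entries and ratios — p: (10/3)/(1/3) = 10; w2: (47/3)/(2/3) = 47/2; w3: (58/3)/(10/3) = 29/5.
Smallest ratio is 29/5 in the row of w3, so w3 leaves.

w3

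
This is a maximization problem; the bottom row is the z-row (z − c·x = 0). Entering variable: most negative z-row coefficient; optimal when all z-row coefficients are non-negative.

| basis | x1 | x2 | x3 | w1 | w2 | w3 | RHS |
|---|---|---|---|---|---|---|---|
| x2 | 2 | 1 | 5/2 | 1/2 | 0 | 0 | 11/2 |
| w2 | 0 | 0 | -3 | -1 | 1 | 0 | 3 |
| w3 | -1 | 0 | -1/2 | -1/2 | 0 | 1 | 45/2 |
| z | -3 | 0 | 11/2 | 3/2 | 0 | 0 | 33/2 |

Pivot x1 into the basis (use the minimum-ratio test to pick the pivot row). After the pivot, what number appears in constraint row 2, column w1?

Ratio test on column x1 — row 1: (11/2)/2 = 11/4; row 2: entry 0 ≤ 0; row 3: entry -1 ≤ 0. Minimum is 11/4 at row 1 (x2 leaves); pivot element 2.
Divide row 1 by 2; eliminate column x1 from the other rows.
Row 2 update in column w1: -1 − 0·(1/4) = -1.

-1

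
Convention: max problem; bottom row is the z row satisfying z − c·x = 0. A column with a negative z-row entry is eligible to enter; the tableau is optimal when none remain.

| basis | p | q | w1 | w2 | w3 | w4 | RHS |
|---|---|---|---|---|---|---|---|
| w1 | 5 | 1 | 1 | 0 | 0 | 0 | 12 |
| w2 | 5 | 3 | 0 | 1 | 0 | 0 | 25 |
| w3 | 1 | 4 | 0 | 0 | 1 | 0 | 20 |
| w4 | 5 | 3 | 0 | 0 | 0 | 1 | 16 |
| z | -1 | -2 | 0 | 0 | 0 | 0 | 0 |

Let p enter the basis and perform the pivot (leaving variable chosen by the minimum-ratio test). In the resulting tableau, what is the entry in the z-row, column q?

-9/5

Ratio test on column p — row 1: 12/5 = 12/5; row 2: 25/5 = 5; row 3: 20/1 = 20; row 4: 16/5 = 16/5. Minimum is 12/5 at row 1 (w1 leaves); pivot element 5.
Divide row 1 by 5; eliminate column p from the other rows.
z-row update in column q: -2 − (-1)·(1/5) = -9/5.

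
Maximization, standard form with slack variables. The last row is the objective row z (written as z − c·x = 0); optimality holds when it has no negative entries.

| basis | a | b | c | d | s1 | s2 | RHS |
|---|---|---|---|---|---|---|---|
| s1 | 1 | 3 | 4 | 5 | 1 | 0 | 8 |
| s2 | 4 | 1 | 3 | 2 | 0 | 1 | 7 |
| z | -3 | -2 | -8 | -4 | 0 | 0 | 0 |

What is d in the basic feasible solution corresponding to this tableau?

0

d is not in the basis, so in the current basic feasible solution d = 0.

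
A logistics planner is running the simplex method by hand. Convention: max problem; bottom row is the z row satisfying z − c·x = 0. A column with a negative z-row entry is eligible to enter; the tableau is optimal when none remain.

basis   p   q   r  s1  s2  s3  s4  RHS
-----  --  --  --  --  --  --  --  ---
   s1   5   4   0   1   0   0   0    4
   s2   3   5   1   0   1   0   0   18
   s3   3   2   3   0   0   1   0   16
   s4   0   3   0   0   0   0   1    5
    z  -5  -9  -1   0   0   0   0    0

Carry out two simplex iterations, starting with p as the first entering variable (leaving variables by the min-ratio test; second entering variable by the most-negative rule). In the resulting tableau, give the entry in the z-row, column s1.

Ratio test on column p — row 1: 4/5 = 4/5; row 2: 18/3 = 6; row 3: 16/3 = 16/3; row 4: entry 0 ≤ 0. Minimum is 4/5 at row 1 (s1 leaves); pivot element 5.
Divide row 1 by 5; eliminate column p from the other rows.
Second iteration: most negative z-row entry is -5 in column q, so q enters.
Ratio test on column q — row 1: (4/5)/(4/5) = 1; row 2: (78/5)/(13/5) = 6; row 3: entry -2/5 ≤ 0; row 4: 5/3 = 5/3. Minimum is 1 at row 1 (p leaves); pivot element 4/5.
Divide row 1 by 4/5; eliminate column q from the other rows.
After both pivots, the entry at the z-row, column s1 is 9/4.

9/4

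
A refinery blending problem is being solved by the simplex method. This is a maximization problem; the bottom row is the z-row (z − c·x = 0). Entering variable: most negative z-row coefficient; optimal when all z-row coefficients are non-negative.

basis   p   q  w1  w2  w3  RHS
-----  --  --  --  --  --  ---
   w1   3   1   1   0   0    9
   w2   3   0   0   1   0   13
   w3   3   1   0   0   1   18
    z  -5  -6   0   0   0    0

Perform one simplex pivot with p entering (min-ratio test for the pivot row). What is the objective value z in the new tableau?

Ratio test on column p — row 1: 9/3 = 3; row 2: 13/3 = 13/3; row 3: 18/3 = 6. Minimum is 3 at row 1 (w1 leaves); pivot element 3.
Pivot on row 1; the z-row RHS becomes 0 − (-5)·3 = 15.

15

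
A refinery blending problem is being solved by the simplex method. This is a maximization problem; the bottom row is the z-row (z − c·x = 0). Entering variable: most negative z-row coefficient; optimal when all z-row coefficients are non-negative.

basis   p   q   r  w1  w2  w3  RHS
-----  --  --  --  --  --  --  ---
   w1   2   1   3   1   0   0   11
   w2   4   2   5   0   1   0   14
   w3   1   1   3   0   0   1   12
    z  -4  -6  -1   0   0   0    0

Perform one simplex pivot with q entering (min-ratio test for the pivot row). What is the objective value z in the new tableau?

42

Ratio test on column q — row 1: 11/1 = 11; row 2: 14/2 = 7; row 3: 12/1 = 12. Minimum is 7 at row 2 (w2 leaves); pivot element 2.
Pivot on row 2; the z-row RHS becomes 0 − (-6)·7 = 42.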